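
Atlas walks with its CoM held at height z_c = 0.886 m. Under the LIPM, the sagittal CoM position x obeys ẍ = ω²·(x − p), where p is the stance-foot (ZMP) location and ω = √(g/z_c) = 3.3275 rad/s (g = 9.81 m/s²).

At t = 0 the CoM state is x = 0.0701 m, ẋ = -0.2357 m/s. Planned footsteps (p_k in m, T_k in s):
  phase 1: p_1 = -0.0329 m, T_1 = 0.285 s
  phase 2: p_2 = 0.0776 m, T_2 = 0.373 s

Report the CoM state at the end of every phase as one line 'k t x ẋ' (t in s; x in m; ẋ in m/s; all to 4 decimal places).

1 0.2850 0.0423 0.0261
2 0.6580 0.0239 -0.1373

phase 1: p=-0.0329, T=0.285, ωT=0.948337, cosh=1.484400, sinh=1.097015; start (x,ẋ)=(0.070100, -0.235700) → end (x,ẋ)=(0.042287, 0.026110)
phase 2: p=0.0776, T=0.373, ωT=1.241158, cosh=1.874333, sinh=1.585283; start (x,ẋ)=(0.042287, 0.026110) → end (x,ẋ)=(0.023851, -0.137338)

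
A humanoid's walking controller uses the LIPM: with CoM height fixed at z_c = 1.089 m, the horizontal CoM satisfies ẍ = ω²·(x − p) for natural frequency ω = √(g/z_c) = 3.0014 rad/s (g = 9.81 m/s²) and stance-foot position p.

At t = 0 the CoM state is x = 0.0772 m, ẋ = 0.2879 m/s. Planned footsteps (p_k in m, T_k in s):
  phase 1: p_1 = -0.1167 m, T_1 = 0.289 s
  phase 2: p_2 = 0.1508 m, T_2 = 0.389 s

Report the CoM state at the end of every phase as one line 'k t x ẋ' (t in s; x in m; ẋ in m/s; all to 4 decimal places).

1 0.2890 0.2489 0.9737
2 0.6780 0.7945 2.1435

phase 1: p=-0.1167, T=0.289, ωT=0.867405, cosh=1.400382, sinh=0.980342; start (x,ẋ)=(0.077200, 0.287900) → end (x,ẋ)=(0.248870, 0.973701)
phase 2: p=0.1508, T=0.389, ωT=1.167545, cosh=1.762611, sinh=1.451481; start (x,ẋ)=(0.248870, 0.973701) → end (x,ẋ)=(0.794543, 2.143496)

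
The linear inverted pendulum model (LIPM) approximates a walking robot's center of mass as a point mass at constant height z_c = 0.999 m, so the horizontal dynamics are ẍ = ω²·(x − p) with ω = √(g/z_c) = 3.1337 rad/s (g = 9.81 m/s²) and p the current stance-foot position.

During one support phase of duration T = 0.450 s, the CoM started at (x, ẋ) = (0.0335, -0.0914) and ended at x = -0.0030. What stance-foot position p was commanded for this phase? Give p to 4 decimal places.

ωT = 3.1337·0.450 = 1.410165; cosh(ωT) = 2.170367, sinh(ωT) = 1.926264
x(T) = p + (x₀−p)·cosh(ωT) + (ẋ₀/ω)·sinh(ωT) ⇒ p·(1 − cosh) = x(T) − x₀·cosh − (ẋ₀/ω)·sinh
numerator   = -0.0030 − (0.0335)·2.170367 − (-0.0914/3.1337)·1.926264 = -0.019524
denominator = 1 − 2.170367 = -1.170367
p = -0.019524 / -1.170367 = 0.0167

p = 0.0167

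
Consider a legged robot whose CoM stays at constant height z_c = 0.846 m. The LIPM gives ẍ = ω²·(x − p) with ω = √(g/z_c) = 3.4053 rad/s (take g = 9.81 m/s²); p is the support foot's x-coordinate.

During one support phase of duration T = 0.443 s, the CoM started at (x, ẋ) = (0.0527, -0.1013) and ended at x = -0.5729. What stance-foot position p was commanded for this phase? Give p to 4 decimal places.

p = 0.4625

ωT = 3.4053·0.443 = 1.508548; cosh(ωT) = 2.370697, sinh(ωT) = 2.149466
x(T) = p + (x₀−p)·cosh(ωT) + (ẋ₀/ω)·sinh(ωT) ⇒ p·(1 − cosh) = x(T) − x₀·cosh − (ẋ₀/ω)·sinh
numerator   = -0.5729 − (0.0527)·2.370697 − (-0.1013/3.4053)·2.149466 = -0.633894
denominator = 1 − 2.370697 = -1.370697
p = -0.633894 / -1.370697 = 0.4625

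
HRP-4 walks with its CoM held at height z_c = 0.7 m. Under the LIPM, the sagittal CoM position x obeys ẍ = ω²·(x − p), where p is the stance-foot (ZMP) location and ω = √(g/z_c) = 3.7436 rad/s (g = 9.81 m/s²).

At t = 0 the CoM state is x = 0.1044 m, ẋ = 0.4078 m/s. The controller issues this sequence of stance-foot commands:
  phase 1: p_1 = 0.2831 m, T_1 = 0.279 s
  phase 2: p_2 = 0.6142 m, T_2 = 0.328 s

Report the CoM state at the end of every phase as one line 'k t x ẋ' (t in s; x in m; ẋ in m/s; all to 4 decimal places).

1 0.2790 0.1334 -0.1817
2 0.6070 -0.3528 -3.1459

phase 1: p=0.2831, T=0.279, ωT=1.044464, cosh=1.596878, sinh=1.244998; start (x,ẋ)=(0.104400, 0.407800) → end (x,ẋ)=(0.133359, -0.181673)
phase 2: p=0.6142, T=0.328, ωT=1.227901, cosh=1.853481, sinh=1.560574; start (x,ẋ)=(0.133359, -0.181673) → end (x,ẋ)=(-0.352763, -3.145883)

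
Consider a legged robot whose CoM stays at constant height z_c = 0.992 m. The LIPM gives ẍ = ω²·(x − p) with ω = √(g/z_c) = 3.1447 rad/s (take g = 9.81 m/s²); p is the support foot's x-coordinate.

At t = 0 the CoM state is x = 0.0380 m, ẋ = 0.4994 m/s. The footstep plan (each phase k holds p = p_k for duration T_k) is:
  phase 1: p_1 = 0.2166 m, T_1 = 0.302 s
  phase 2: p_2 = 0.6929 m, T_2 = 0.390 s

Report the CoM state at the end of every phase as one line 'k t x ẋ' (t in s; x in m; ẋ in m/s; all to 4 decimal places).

1 0.3020 0.1258 0.1248
2 0.6920 -0.2952 -2.5474

phase 1: p=0.2166, T=0.302, ωT=0.949699, cosh=1.485895, sinh=1.099038; start (x,ẋ)=(0.038000, 0.499400) → end (x,ẋ)=(0.125754, 0.124789)
phase 2: p=0.6929, T=0.390, ωT=1.226433, cosh=1.851192, sinh=1.557855; start (x,ẋ)=(0.125754, 0.124789) → end (x,ẋ)=(-0.295177, -2.547434)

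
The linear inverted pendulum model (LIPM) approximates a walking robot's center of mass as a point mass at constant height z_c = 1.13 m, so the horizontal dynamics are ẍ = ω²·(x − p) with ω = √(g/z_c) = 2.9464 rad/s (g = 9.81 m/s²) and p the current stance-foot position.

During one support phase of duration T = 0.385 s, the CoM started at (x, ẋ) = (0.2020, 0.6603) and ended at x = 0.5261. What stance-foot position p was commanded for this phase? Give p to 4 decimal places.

p = 0.1856

ωT = 2.9464·0.385 = 1.134364; cosh(ωT) = 1.715411, sinh(ωT) = 1.393784
x(T) = p + (x₀−p)·cosh(ωT) + (ẋ₀/ω)·sinh(ωT) ⇒ p·(1 − cosh) = x(T) − x₀·cosh − (ẋ₀/ω)·sinh
numerator   = 0.5261 − (0.2020)·1.715411 − (0.6603/2.9464)·1.393784 = -0.132766
denominator = 1 − 1.715411 = -0.715411
p = -0.132766 / -0.715411 = 0.1856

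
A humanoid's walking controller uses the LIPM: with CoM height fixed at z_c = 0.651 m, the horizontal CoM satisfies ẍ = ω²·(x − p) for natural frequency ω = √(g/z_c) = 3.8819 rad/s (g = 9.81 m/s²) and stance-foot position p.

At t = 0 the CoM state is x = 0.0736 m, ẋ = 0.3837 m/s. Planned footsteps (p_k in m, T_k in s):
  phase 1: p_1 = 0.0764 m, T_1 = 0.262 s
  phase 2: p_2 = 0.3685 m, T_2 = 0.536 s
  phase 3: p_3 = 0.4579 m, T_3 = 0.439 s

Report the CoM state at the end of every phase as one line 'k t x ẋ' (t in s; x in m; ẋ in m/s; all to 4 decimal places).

phase 1: p=0.0764, T=0.262, ωT=1.017058, cosh=1.563352, sinh=1.201695; start (x,ẋ)=(0.073600, 0.383700) → end (x,ẋ)=(0.190802, 0.586797)
phase 2: p=0.3685, T=0.536, ωT=2.080698, cosh=4.067452, sinh=3.942609; start (x,ẋ)=(0.190802, 0.586797) → end (x,ẋ)=(0.241696, -0.332865)
phase 3: p=0.4579, T=0.439, ωT=1.704154, cosh=2.839330, sinh=2.657404; start (x,ẋ)=(0.241696, -0.332865) → end (x,ẋ)=(-0.383841, -3.175422)

1 0.2620 0.1908 0.5868
2 0.7980 0.2417 -0.3329
3 1.2370 -0.3838 -3.1754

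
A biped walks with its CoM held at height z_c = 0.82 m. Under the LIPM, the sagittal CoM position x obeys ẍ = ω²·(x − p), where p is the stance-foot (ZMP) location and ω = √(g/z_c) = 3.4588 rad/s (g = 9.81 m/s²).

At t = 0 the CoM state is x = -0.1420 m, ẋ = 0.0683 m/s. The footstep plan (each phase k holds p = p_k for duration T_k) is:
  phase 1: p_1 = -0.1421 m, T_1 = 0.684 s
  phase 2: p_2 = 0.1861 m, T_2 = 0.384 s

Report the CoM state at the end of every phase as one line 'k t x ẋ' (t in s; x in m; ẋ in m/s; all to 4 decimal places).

phase 1: p=-0.1421, T=0.684, ωT=2.365819, cosh=5.373317, sinh=5.279445; start (x,ẋ)=(-0.142000, 0.068300) → end (x,ẋ)=(-0.037311, 0.368824)
phase 2: p=0.1861, T=0.384, ωT=1.328179, cosh=2.019562, sinh=1.754603; start (x,ẋ)=(-0.037311, 0.368824) → end (x,ẋ)=(-0.077993, -0.610978)

1 0.6840 -0.0373 0.3688
2 1.0680 -0.0780 -0.6110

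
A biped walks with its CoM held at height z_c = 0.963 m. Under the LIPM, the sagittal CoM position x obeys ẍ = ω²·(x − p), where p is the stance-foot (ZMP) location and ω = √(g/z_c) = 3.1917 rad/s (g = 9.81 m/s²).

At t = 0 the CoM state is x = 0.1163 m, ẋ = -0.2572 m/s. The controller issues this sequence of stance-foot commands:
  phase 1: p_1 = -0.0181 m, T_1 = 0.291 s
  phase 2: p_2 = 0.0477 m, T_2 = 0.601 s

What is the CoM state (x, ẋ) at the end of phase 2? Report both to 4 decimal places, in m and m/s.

phase 1: p=-0.0181, T=0.291, ωT=0.928785, cosh=1.463232, sinh=1.068199; start (x,ẋ)=(0.116300, -0.257200) → end (x,ẋ)=(0.092479, 0.081876)
phase 2: p=0.0477, T=0.601, ωT=1.918212, cosh=3.477820, sinh=3.330951; start (x,ẋ)=(0.092479, 0.081876) → end (x,ẋ)=(0.288880, 0.760810)

x = 0.2889, ẋ = 0.7608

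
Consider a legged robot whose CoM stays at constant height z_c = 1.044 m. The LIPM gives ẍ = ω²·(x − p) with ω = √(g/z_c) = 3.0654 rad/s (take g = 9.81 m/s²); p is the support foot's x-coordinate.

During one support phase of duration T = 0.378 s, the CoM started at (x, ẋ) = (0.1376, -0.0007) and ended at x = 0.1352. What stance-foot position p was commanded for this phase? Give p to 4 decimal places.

p = 0.1404

ωT = 3.0654·0.378 = 1.158721; cosh(ωT) = 1.749872, sinh(ωT) = 1.435985
x(T) = p + (x₀−p)·cosh(ωT) + (ẋ₀/ω)·sinh(ωT) ⇒ p·(1 − cosh) = x(T) − x₀·cosh − (ẋ₀/ω)·sinh
numerator   = 0.1352 − (0.1376)·1.749872 − (-0.0007/3.0654)·1.435985 = -0.105254
denominator = 1 − 1.749872 = -0.749872
p = -0.105254 / -0.749872 = 0.1404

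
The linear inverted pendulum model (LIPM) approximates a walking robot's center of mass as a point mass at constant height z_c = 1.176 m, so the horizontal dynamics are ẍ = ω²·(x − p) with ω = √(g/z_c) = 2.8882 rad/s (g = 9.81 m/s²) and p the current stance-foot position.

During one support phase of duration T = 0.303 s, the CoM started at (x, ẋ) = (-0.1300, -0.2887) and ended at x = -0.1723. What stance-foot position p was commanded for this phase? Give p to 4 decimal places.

ωT = 2.8882·0.303 = 0.875125; cosh(ωT) = 1.407992, sinh(ωT) = 0.991182
x(T) = p + (x₀−p)·cosh(ωT) + (ẋ₀/ω)·sinh(ωT) ⇒ p·(1 − cosh) = x(T) − x₀·cosh − (ẋ₀/ω)·sinh
numerator   = -0.1723 − (-0.1300)·1.407992 − (-0.2887/2.8882)·0.991182 = 0.109816
denominator = 1 − 1.407992 = -0.407992
p = 0.109816 / -0.407992 = -0.2692

p = -0.2692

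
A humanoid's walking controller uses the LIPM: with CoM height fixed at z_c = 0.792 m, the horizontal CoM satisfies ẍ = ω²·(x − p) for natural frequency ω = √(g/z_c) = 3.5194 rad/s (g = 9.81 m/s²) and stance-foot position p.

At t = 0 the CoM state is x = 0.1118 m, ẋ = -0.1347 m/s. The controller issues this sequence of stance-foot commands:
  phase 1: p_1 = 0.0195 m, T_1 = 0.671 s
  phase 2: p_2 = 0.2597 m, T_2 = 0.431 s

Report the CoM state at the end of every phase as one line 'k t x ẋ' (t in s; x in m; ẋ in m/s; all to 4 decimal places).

1 0.6710 0.3122 0.9868
2 1.1020 0.9933 2.7577

phase 1: p=0.0195, T=0.671, ωT=2.361517, cosh=5.350656, sinh=5.256379; start (x,ẋ)=(0.111800, -0.134700) → end (x,ẋ)=(0.312185, 0.986752)
phase 2: p=0.2597, T=0.431, ωT=1.516861, cosh=2.388648, sinh=2.169249; start (x,ẋ)=(0.312185, 0.986752) → end (x,ẋ)=(0.993272, 2.757699)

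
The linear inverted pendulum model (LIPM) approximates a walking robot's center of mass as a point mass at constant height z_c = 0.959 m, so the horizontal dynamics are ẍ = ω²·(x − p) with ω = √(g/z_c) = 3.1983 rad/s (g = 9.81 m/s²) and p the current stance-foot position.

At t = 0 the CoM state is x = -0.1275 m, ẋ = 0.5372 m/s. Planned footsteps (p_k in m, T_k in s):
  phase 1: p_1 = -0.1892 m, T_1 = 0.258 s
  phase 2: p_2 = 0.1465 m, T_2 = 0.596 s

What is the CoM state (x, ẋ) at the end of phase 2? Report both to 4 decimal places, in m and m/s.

phase 1: p=-0.1892, T=0.258, ωT=0.825161, cosh=1.360207, sinh=0.922042; start (x,ẋ)=(-0.127500, 0.537200) → end (x,ẋ)=(0.049595, 0.912654)
phase 2: p=0.1465, T=0.596, ωT=1.906187, cosh=3.438017, sinh=3.289370; start (x,ẋ)=(0.049595, 0.912654) → end (x,ẋ)=(0.751981, 2.118241)

x = 0.7520, ẋ = 2.1182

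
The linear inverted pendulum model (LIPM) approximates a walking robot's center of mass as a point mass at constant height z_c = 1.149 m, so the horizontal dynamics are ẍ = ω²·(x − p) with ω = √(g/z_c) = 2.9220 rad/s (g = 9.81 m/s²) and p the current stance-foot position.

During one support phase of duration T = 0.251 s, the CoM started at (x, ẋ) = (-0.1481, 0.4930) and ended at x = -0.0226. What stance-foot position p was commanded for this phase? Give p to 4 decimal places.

ωT = 2.9220·0.251 = 0.733422; cosh(ωT) = 1.281228, sinh(ωT) = 0.800965
x(T) = p + (x₀−p)·cosh(ωT) + (ẋ₀/ω)·sinh(ωT) ⇒ p·(1 − cosh) = x(T) − x₀·cosh − (ẋ₀/ω)·sinh
numerator   = -0.0226 − (-0.1481)·1.281228 − (0.4930/2.9220)·0.800965 = 0.032011
denominator = 1 − 1.281228 = -0.281228
p = 0.032011 / -0.281228 = -0.1138

p = -0.1138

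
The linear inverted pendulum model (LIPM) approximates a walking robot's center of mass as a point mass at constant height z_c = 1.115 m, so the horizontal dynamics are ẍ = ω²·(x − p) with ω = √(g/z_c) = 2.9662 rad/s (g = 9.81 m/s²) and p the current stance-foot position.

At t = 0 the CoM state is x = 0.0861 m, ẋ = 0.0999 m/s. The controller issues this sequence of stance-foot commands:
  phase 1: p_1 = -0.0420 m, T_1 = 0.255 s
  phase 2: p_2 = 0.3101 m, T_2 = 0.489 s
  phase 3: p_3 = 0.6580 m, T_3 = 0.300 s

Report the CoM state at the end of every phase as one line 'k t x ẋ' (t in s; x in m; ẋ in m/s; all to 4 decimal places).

1 0.2550 0.1525 0.4455
2 0.7440 0.2582 0.0601
3 1.0440 0.1097 -1.1147

phase 1: p=-0.0420, T=0.255, ωT=0.756381, cosh=1.299957, sinh=0.830595; start (x,ẋ)=(0.086100, 0.099900) → end (x,ẋ)=(0.152498, 0.445467)
phase 2: p=0.3101, T=0.489, ωT=1.450472, cosh=2.249793, sinh=2.015333; start (x,ẋ)=(0.152498, 0.445467) → end (x,ẋ)=(0.258194, 0.060085)
phase 3: p=0.6580, T=0.300, ωT=0.889860, cosh=1.422751, sinh=1.012038; start (x,ẋ)=(0.258194, 0.060085) → end (x,ẋ)=(0.109676, -1.114694)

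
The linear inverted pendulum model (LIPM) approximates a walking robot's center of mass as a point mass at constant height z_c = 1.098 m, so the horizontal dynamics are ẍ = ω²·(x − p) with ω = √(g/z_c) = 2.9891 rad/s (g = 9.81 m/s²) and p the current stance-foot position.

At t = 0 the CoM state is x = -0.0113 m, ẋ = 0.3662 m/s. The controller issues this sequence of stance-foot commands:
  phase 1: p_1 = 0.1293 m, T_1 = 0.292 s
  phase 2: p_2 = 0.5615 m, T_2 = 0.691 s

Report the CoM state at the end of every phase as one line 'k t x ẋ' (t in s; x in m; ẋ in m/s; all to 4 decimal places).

phase 1: p=0.1293, T=0.292, ωT=0.872817, cosh=1.405709, sinh=0.987936; start (x,ẋ)=(-0.011300, 0.366200) → end (x,ẋ)=(0.052691, 0.099573)
phase 2: p=0.5615, T=0.691, ωT=2.065468, cosh=4.007874, sinh=3.881115; start (x,ẋ)=(0.052691, 0.099573) → end (x,ẋ)=(-1.348454, -5.503636)

1 0.2920 0.0527 0.0996
2 0.9830 -1.3485 -5.5036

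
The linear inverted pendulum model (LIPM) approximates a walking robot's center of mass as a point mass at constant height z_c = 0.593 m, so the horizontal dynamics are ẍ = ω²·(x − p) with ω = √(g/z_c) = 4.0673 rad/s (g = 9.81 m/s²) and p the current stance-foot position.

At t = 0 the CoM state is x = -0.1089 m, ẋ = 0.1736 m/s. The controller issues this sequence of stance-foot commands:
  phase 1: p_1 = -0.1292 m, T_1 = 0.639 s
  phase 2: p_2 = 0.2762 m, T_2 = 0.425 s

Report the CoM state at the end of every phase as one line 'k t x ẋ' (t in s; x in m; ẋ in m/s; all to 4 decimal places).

1 0.6390 0.2935 1.7261
2 1.0640 1.4841 5.2070

phase 1: p=-0.1292, T=0.639, ωT=2.599005, cosh=6.762346, sinh=6.687998; start (x,ẋ)=(-0.108900, 0.173600) → end (x,ẋ)=(0.293532, 1.726146)
phase 2: p=0.2762, T=0.425, ωT=1.728603, cosh=2.905154, sinh=2.727622; start (x,ẋ)=(0.293532, 1.726146) → end (x,ẋ)=(1.484144, 5.207002)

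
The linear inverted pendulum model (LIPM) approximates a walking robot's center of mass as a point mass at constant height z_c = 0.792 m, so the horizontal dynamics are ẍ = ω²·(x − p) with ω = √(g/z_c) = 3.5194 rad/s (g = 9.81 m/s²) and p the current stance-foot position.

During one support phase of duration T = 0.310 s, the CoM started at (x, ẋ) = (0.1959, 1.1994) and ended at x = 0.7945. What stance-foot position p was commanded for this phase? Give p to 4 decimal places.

p = -0.0303

ωT = 3.5194·0.310 = 1.091014; cosh(ωT) = 1.656584, sinh(ωT) = 1.320708
x(T) = p + (x₀−p)·cosh(ωT) + (ẋ₀/ω)·sinh(ωT) ⇒ p·(1 − cosh) = x(T) − x₀·cosh − (ẋ₀/ω)·sinh
numerator   = 0.7945 − (0.1959)·1.656584 − (1.1994/3.5194)·1.320708 = 0.019882
denominator = 1 − 1.656584 = -0.656584
p = 0.019882 / -0.656584 = -0.0303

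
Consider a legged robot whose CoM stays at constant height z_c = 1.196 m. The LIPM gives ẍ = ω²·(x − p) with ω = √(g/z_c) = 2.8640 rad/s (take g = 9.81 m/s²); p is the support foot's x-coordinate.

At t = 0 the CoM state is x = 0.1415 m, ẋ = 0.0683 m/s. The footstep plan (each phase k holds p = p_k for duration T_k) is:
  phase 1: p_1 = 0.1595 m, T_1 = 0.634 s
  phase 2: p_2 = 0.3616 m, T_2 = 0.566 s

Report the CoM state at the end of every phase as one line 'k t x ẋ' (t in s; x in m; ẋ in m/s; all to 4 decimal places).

phase 1: p=0.1595, T=0.634, ωT=1.815776, cosh=3.154278, sinh=2.991566; start (x,ẋ)=(0.141500, 0.068300) → end (x,ẋ)=(0.174065, 0.061216)
phase 2: p=0.3616, T=0.566, ωT=1.621024, cosh=2.627982, sinh=2.430286; start (x,ẋ)=(0.174065, 0.061216) → end (x,ẋ)=(-0.079293, -1.144431)

1 0.6340 0.1741 0.0612
2 1.2000 -0.0793 -1.1444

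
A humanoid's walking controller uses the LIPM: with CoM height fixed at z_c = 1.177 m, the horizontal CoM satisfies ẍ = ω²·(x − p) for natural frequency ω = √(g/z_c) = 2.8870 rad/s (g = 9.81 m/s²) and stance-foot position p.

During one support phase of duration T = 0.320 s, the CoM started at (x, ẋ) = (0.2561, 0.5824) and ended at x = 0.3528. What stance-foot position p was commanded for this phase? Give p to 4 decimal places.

ωT = 2.8870·0.320 = 0.923840; cosh(ωT) = 1.457968, sinh(ωT) = 1.060976
x(T) = p + (x₀−p)·cosh(ωT) + (ẋ₀/ω)·sinh(ωT) ⇒ p·(1 − cosh) = x(T) − x₀·cosh − (ẋ₀/ω)·sinh
numerator   = 0.3528 − (0.2561)·1.457968 − (0.5824/2.8870)·1.060976 = -0.234618
denominator = 1 − 1.457968 = -0.457968
p = -0.234618 / -0.457968 = 0.5123

p = 0.5123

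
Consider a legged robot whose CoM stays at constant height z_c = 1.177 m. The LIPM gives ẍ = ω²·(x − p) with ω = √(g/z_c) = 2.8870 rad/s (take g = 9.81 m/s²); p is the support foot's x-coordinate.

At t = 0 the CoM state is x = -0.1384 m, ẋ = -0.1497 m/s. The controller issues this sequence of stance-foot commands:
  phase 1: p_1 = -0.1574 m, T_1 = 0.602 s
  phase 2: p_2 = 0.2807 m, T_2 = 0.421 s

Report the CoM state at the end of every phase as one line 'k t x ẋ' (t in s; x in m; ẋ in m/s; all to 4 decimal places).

1 0.6020 -0.2446 -0.2876
2 1.0230 -0.8359 -2.8592

phase 1: p=-0.1574, T=0.602, ωT=1.737974, cosh=2.930844, sinh=2.754968; start (x,ẋ)=(-0.138400, -0.149700) → end (x,ẋ)=(-0.244568, -0.287629)
phase 2: p=0.2807, T=0.421, ωT=1.215427, cosh=1.834158, sinh=1.537575; start (x,ẋ)=(-0.244568, -0.287629) → end (x,ẋ)=(-0.835911, -2.859210)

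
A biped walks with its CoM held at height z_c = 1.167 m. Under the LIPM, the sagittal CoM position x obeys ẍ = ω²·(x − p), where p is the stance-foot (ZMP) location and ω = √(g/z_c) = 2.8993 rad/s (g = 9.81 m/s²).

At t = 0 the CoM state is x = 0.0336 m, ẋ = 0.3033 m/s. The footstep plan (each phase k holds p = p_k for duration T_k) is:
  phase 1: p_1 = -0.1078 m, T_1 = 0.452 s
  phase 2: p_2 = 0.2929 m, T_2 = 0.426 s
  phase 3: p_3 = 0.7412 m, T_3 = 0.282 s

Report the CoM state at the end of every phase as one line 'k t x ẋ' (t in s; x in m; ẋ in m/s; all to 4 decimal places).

1 0.4520 0.3533 1.3080
2 0.8780 1.1155 2.7146
3 1.1600 2.1015 4.6631

phase 1: p=-0.1078, T=0.452, ωT=1.310484, cosh=1.988828, sinh=1.719138; start (x,ẋ)=(0.033600, 0.303300) → end (x,ẋ)=(0.353262, 1.307991)
phase 2: p=0.2929, T=0.426, ωT=1.235102, cosh=1.864767, sinh=1.573962; start (x,ẋ)=(0.353262, 1.307991) → end (x,ẋ)=(1.115538, 2.714553)
phase 3: p=0.7412, T=0.282, ωT=0.817603, cosh=1.353276, sinh=0.911787; start (x,ẋ)=(1.115538, 2.714553) → end (x,ẋ)=(2.101470, 4.663120)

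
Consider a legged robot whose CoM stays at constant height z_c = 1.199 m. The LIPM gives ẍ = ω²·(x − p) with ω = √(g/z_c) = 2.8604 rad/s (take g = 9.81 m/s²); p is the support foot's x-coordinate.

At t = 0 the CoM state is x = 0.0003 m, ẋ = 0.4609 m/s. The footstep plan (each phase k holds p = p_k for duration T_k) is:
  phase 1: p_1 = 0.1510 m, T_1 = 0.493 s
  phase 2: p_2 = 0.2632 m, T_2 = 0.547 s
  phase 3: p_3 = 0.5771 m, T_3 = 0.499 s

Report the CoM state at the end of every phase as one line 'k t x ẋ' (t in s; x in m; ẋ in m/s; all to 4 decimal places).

phase 1: p=0.1510, T=0.493, ωT=1.410177, cosh=2.170391, sinh=1.926291; start (x,ẋ)=(0.000300, 0.460900) → end (x,ẋ)=(0.134308, 0.169982)
phase 2: p=0.2632, T=0.547, ωT=1.564639, cosh=2.495056, sinh=2.285892; start (x,ẋ)=(0.134308, 0.169982) → end (x,ẋ)=(0.077448, -0.418656)
phase 3: p=0.5771, T=0.499, ωT=1.427340, cosh=2.203772, sinh=1.963825; start (x,ẋ)=(0.077448, -0.418656) → end (x,ẋ)=(-0.811449, -3.729329)

1 0.4930 0.1343 0.1700
2 1.0400 0.0774 -0.4187
3 1.5390 -0.8114 -3.7293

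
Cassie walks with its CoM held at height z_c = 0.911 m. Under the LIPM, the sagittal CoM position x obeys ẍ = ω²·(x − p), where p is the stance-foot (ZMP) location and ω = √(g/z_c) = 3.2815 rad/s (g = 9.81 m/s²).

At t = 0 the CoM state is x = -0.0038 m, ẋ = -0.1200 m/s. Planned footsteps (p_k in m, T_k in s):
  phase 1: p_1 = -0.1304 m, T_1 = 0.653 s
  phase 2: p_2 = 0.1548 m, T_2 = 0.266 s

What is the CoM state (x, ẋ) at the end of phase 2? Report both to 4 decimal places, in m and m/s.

phase 1: p=-0.1304, T=0.653, ωT=2.142819, cosh=4.320380, sinh=4.203056; start (x,ẋ)=(-0.003800, -0.120000) → end (x,ẋ)=(0.262860, 1.227663)
phase 2: p=0.1548, T=0.266, ωT=0.872879, cosh=1.405770, sinh=0.988023; start (x,ẋ)=(0.262860, 1.227663) → end (x,ẋ)=(0.676343, 2.076164)

x = 0.6763, ẋ = 2.0762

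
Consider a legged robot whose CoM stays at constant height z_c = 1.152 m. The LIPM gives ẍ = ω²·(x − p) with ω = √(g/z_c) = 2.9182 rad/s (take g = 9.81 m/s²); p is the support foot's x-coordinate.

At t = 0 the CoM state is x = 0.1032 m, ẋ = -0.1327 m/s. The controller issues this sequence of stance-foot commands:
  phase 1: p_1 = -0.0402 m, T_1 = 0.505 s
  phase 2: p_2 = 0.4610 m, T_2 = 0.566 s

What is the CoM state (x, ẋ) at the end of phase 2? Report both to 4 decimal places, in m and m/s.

x = 0.2248, ẋ = -0.4329

phase 1: p=-0.0402, T=0.505, ωT=1.473691, cosh=2.297198, sinh=2.068120; start (x,ẋ)=(0.103200, -0.132700) → end (x,ẋ)=(0.195174, 0.560608)
phase 2: p=0.4610, T=0.566, ωT=1.651701, cosh=2.703784, sinh=2.512061; start (x,ẋ)=(0.195174, 0.560608) → end (x,ẋ)=(0.224849, -0.432927)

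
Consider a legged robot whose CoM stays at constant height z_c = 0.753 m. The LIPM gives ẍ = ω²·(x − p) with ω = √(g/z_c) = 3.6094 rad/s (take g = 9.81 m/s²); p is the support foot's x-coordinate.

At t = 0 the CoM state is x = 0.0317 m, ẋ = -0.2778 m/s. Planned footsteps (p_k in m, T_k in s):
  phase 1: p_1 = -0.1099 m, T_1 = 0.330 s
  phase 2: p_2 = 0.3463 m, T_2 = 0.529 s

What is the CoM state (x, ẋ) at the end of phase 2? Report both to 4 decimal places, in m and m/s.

x = -0.5043, ẋ = -2.8616

phase 1: p=-0.1099, T=0.330, ωT=1.191102, cosh=1.797296, sinh=1.493410; start (x,ẋ)=(0.031700, -0.277800) → end (x,ẋ)=(0.029656, 0.263980)
phase 2: p=0.3463, T=0.529, ωT=1.909373, cosh=3.448513, sinh=3.300340; start (x,ẋ)=(0.029656, 0.263980) → end (x,ẋ)=(-0.504276, -2.861607)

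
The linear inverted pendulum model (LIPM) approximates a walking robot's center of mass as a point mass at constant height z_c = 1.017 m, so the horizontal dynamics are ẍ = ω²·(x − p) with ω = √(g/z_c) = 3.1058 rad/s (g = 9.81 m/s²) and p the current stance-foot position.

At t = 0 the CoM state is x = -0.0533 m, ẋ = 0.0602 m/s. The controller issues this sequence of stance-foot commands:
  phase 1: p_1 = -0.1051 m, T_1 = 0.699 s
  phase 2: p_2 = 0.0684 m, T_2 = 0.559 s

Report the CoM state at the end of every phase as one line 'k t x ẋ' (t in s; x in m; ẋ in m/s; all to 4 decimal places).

phase 1: p=-0.1051, T=0.699, ωT=2.170954, cosh=4.440357, sinh=4.326288; start (x,ẋ)=(-0.053300, 0.060200) → end (x,ẋ)=(0.208767, 0.963325)
phase 2: p=0.0684, T=0.559, ωT=1.736142, cosh=2.925803, sinh=2.749604; start (x,ẋ)=(0.208767, 0.963325) → end (x,ẋ)=(1.331931, 4.017195)

1 0.6990 0.2088 0.9633
2 1.2580 1.3319 4.0172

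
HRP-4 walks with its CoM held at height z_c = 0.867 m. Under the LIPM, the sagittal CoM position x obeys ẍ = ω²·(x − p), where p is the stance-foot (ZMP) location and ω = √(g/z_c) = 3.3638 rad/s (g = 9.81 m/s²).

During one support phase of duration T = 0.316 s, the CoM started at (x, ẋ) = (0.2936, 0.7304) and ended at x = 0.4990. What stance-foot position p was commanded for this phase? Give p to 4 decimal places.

p = 0.4087

ωT = 3.3638·0.316 = 1.062961; cosh(ωT) = 1.620181, sinh(ωT) = 1.274749
x(T) = p + (x₀−p)·cosh(ωT) + (ẋ₀/ω)·sinh(ωT) ⇒ p·(1 − cosh) = x(T) − x₀·cosh − (ẋ₀/ω)·sinh
numerator   = 0.4990 − (0.2936)·1.620181 − (0.7304/3.3638)·1.274749 = -0.253478
denominator = 1 − 1.620181 = -0.620181
p = -0.253478 / -0.620181 = 0.4087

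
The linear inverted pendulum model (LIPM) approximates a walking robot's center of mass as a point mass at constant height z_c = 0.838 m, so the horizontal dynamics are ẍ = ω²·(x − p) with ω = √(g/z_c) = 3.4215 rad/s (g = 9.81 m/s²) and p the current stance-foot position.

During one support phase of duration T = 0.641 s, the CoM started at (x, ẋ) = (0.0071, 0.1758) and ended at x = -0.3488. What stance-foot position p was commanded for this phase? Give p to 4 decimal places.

p = 0.1720

ωT = 3.4215·0.641 = 2.193182; cosh(ωT) = 4.537624, sinh(ωT) = 4.426062
x(T) = p + (x₀−p)·cosh(ωT) + (ẋ₀/ω)·sinh(ωT) ⇒ p·(1 − cosh) = x(T) − x₀·cosh − (ẋ₀/ω)·sinh
numerator   = -0.3488 − (0.0071)·4.537624 − (0.1758/3.4215)·4.426062 = -0.608433
denominator = 1 − 4.537624 = -3.537624
p = -0.608433 / -3.537624 = 0.1720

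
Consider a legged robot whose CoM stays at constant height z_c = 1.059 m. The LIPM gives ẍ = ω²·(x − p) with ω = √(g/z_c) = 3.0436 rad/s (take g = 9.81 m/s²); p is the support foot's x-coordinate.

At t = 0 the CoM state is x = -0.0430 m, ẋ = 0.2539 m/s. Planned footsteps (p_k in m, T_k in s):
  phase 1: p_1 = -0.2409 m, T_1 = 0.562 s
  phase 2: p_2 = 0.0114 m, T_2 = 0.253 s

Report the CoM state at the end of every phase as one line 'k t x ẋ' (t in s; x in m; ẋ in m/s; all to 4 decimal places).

1 0.5620 0.5475 2.3367
2 0.8150 1.3659 4.4489

phase 1: p=-0.2409, T=0.562, ωT=1.710503, cosh=2.856260, sinh=2.675485; start (x,ẋ)=(-0.043000, 0.253900) → end (x,ẋ)=(0.547545, 2.336725)
phase 2: p=0.0114, T=0.253, ωT=0.770031, cosh=1.311416, sinh=0.848417; start (x,ẋ)=(0.547545, 2.336725) → end (x,ẋ)=(1.365882, 4.448875)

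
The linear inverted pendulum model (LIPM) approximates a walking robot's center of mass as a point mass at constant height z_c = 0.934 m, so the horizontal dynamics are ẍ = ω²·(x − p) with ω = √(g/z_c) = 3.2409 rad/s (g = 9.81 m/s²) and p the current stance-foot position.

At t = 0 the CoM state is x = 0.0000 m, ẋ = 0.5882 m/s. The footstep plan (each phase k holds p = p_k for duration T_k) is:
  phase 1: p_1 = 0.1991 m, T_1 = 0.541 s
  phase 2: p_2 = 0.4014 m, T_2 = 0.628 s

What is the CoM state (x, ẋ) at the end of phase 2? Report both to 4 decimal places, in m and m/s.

phase 1: p=0.1991, T=0.541, ωT=1.753327, cosh=2.973488, sinh=2.800291; start (x,ẋ)=(0.000000, 0.588200) → end (x,ẋ)=(0.115311, -0.057919)
phase 2: p=0.4014, T=0.628, ωT=2.035285, cosh=3.892539, sinh=3.761896; start (x,ẋ)=(0.115311, -0.057919) → end (x,ẋ)=(-0.779442, -3.713427)

x = -0.7794, ẋ = -3.7134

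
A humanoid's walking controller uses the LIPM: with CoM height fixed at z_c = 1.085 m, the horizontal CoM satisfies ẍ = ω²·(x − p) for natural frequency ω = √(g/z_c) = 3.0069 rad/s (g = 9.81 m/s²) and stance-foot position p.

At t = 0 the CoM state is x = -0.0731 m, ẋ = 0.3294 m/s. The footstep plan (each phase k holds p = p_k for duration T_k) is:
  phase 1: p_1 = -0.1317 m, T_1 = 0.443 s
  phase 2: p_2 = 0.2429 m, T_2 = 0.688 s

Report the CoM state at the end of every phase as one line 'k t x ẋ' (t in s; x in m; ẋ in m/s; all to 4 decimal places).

phase 1: p=-0.1317, T=0.443, ωT=1.332057, cosh=2.026381, sinh=1.762447; start (x,ẋ)=(-0.073100, 0.329400) → end (x,ẋ)=(0.180119, 0.978041)
phase 2: p=0.2429, T=0.688, ωT=2.068747, cosh=4.020623, sinh=3.894279; start (x,ẋ)=(0.180119, 0.978041) → end (x,ẋ)=(1.257154, 3.197180)

1 0.4430 0.1801 0.9780
2 1.1310 1.2572 3.1972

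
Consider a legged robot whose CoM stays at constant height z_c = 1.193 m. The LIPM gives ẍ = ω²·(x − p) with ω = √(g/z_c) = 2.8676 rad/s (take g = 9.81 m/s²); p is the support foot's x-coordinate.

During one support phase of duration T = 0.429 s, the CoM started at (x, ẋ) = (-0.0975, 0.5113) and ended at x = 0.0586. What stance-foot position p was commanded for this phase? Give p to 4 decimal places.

ωT = 2.8676·0.429 = 1.230200; cosh(ωT) = 1.857075, sinh(ωT) = 1.564841
x(T) = p + (x₀−p)·cosh(ωT) + (ẋ₀/ω)·sinh(ωT) ⇒ p·(1 − cosh) = x(T) − x₀·cosh − (ẋ₀/ω)·sinh
numerator   = 0.0586 − (-0.0975)·1.857075 − (0.5113/2.8676)·1.564841 = -0.039350
denominator = 1 − 1.857075 = -0.857075
p = -0.039350 / -0.857075 = 0.0459

p = 0.0459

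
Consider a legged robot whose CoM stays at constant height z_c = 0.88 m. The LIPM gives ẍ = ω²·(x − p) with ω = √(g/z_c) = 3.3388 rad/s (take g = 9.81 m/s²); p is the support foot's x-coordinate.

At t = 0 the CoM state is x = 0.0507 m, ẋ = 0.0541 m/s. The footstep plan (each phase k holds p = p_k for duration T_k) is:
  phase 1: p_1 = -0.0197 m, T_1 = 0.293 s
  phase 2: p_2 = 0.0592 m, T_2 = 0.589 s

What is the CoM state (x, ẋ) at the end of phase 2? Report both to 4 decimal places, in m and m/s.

x = 0.5962, ẋ = 1.8204

phase 1: p=-0.0197, T=0.293, ωT=0.978268, cosh=1.517904, sinh=1.141942; start (x,ẋ)=(0.050700, 0.054100) → end (x,ẋ)=(0.105664, 0.350534)
phase 2: p=0.0592, T=0.589, ωT=1.966553, cosh=3.642971, sinh=3.503032; start (x,ẋ)=(0.105664, 0.350534) → end (x,ẋ)=(0.596243, 1.820422)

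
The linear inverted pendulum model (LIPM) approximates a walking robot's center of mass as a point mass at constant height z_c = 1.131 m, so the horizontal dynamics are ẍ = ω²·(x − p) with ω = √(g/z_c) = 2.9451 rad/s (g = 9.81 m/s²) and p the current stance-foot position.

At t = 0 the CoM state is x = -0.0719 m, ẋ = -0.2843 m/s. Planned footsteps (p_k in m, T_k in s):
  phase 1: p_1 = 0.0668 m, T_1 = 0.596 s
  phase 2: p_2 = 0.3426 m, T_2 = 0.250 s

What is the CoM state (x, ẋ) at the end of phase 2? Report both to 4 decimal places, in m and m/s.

x = -1.4340, ẋ = -4.8329

phase 1: p=0.0668, T=0.596, ωT=1.755280, cosh=2.978962, sinh=2.806103; start (x,ẋ)=(-0.071900, -0.284300) → end (x,ẋ)=(-0.617264, -1.993171)
phase 2: p=0.3426, T=0.250, ωT=0.736275, cosh=1.283519, sinh=0.804624; start (x,ẋ)=(-0.617264, -1.993171) → end (x,ẋ)=(-1.433953, -4.832861)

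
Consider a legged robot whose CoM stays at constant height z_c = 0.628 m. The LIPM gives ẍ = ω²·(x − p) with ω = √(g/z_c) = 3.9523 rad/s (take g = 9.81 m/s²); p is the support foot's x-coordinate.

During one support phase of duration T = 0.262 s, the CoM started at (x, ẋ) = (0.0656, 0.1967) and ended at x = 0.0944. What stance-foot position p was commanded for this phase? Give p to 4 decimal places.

p = 0.1210

ωT = 3.9523·0.262 = 1.035503; cosh(ωT) = 1.585785, sinh(ωT) = 1.230737
x(T) = p + (x₀−p)·cosh(ωT) + (ẋ₀/ω)·sinh(ωT) ⇒ p·(1 − cosh) = x(T) − x₀·cosh − (ẋ₀/ω)·sinh
numerator   = 0.0944 − (0.0656)·1.585785 − (0.1967/3.9523)·1.230737 = -0.070879
denominator = 1 − 1.585785 = -0.585785
p = -0.070879 / -0.585785 = 0.1210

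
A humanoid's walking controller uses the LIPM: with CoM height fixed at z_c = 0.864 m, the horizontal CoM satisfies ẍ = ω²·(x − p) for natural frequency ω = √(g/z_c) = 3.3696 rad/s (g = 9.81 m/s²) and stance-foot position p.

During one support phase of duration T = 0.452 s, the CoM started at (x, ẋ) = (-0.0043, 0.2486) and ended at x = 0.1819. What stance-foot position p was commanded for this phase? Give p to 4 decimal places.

ωT = 3.3696·0.452 = 1.523059; cosh(ωT) = 2.402139, sinh(ωT) = 2.184095
x(T) = p + (x₀−p)·cosh(ωT) + (ẋ₀/ω)·sinh(ωT) ⇒ p·(1 − cosh) = x(T) − x₀·cosh − (ẋ₀/ω)·sinh
numerator   = 0.1819 − (-0.0043)·2.402139 − (0.2486/3.3696)·2.184095 = 0.031093
denominator = 1 − 2.402139 = -1.402139
p = 0.031093 / -1.402139 = -0.0222

p = -0.0222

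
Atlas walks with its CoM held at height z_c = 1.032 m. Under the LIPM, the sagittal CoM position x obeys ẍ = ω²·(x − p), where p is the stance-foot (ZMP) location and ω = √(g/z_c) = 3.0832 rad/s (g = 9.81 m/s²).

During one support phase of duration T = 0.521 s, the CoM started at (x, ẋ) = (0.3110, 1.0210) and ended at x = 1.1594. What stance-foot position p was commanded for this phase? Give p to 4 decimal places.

ωT = 3.0832·0.521 = 1.606347; cosh(ωT) = 2.592595, sinh(ωT) = 2.391976
x(T) = p + (x₀−p)·cosh(ωT) + (ẋ₀/ω)·sinh(ωT) ⇒ p·(1 − cosh) = x(T) − x₀·cosh − (ẋ₀/ω)·sinh
numerator   = 1.1594 − (0.3110)·2.592595 − (1.0210/3.0832)·2.391976 = -0.438998
denominator = 1 − 2.592595 = -1.592595
p = -0.438998 / -1.592595 = 0.2756

p = 0.2756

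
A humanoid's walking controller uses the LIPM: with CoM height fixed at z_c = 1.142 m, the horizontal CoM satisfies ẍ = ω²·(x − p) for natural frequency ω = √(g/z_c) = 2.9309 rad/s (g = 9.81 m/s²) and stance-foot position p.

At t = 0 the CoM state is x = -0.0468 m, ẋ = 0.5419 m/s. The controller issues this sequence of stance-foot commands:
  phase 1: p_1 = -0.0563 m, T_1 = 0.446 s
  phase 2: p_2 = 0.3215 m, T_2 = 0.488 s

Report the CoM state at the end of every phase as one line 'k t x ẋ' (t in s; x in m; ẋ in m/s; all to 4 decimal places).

phase 1: p=-0.0563, T=0.446, ωT=1.307181, cosh=1.983162, sinh=1.712580; start (x,ẋ)=(-0.046800, 0.541900) → end (x,ẋ)=(0.279182, 1.122360)
phase 2: p=0.3215, T=0.488, ωT=1.430279, cosh=2.209554, sinh=1.970312; start (x,ẋ)=(0.279182, 1.122360) → end (x,ẋ)=(0.982509, 2.235540)

1 0.4460 0.2792 1.1224
2 0.9340 0.9825 2.2355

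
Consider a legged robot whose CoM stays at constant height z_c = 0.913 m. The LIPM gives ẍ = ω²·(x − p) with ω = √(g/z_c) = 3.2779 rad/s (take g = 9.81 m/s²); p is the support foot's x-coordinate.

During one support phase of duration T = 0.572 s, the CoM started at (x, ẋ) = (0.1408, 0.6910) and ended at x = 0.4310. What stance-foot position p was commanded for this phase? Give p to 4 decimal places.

p = 0.3038

ωT = 3.2779·0.572 = 1.874959; cosh(ωT) = 3.336956, sinh(ωT) = 3.183595
x(T) = p + (x₀−p)·cosh(ωT) + (ẋ₀/ω)·sinh(ωT) ⇒ p·(1 − cosh) = x(T) − x₀·cosh − (ẋ₀/ω)·sinh
numerator   = 0.4310 − (0.1408)·3.336956 − (0.6910/3.2779)·3.183595 = -0.709963
denominator = 1 − 3.336956 = -2.336956
p = -0.709963 / -2.336956 = 0.3038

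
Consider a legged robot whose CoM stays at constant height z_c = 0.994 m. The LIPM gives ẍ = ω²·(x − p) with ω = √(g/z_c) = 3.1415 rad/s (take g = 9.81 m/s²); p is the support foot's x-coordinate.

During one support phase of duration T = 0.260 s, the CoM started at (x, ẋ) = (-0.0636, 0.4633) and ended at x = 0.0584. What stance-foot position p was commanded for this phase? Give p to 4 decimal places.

p = -0.0287

ωT = 3.1415·0.260 = 0.816790; cosh(ωT) = 1.352535, sinh(ωT) = 0.910688
x(T) = p + (x₀−p)·cosh(ωT) + (ẋ₀/ω)·sinh(ωT) ⇒ p·(1 − cosh) = x(T) − x₀·cosh − (ẋ₀/ω)·sinh
numerator   = 0.0584 − (-0.0636)·1.352535 − (0.4633/3.1415)·0.910688 = 0.010115
denominator = 1 − 1.352535 = -0.352535
p = 0.010115 / -0.352535 = -0.0287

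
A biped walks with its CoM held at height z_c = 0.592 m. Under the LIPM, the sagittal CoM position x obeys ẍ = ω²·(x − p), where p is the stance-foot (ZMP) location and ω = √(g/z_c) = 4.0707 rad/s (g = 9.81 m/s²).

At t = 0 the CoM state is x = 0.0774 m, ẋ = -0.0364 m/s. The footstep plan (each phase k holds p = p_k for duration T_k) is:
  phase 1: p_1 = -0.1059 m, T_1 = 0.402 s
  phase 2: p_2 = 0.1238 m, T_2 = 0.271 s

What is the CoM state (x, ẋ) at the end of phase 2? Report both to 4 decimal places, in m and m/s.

phase 1: p=-0.1059, T=0.402, ωT=1.636421, cosh=2.665715, sinh=2.471039; start (x,ẋ)=(0.077400, -0.036400) → end (x,ẋ)=(0.360630, 1.746757)
phase 2: p=0.1238, T=0.271, ωT=1.103160, cosh=1.672747, sinh=1.340926; start (x,ẋ)=(0.360630, 1.746757) → end (x,ẋ)=(1.095354, 4.214619)

x = 1.0954, ẋ = 4.2146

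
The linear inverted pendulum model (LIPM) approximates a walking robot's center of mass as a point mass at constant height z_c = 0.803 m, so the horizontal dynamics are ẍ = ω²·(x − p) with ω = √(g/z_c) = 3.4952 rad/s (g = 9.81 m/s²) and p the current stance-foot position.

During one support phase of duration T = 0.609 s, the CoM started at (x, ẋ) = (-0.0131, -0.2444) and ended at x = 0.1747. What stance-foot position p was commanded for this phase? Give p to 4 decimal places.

ωT = 3.4952·0.609 = 2.128577; cosh(ωT) = 4.260953, sinh(ωT) = 4.141946
x(T) = p + (x₀−p)·cosh(ωT) + (ẋ₀/ω)·sinh(ωT) ⇒ p·(1 − cosh) = x(T) − x₀·cosh − (ẋ₀/ω)·sinh
numerator   = 0.1747 − (-0.0131)·4.260953 − (-0.2444/3.4952)·4.141946 = 0.520142
denominator = 1 − 4.260953 = -3.260953
p = 0.520142 / -3.260953 = -0.1595

p = -0.1595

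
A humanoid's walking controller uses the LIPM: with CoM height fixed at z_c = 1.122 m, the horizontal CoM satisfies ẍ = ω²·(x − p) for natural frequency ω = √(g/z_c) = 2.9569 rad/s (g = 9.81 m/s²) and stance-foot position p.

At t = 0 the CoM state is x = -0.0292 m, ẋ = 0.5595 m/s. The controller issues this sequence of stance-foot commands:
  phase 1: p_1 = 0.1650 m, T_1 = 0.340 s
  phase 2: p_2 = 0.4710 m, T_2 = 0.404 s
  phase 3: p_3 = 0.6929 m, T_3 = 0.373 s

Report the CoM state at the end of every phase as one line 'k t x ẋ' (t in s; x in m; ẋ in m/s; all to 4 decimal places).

1 0.3400 0.0880 0.1873
2 0.7440 -0.1243 -1.3606
3 1.1170 -1.2906 -5.5147

phase 1: p=0.1650, T=0.340, ωT=1.005346, cosh=1.549385, sinh=1.183467; start (x,ẋ)=(-0.029200, 0.559500) → end (x,ẋ)=(0.088043, 0.187299)
phase 2: p=0.4710, T=0.404, ωT=1.194588, cosh=1.802512, sinh=1.499683; start (x,ẋ)=(0.088043, 0.187299) → end (x,ẋ)=(-0.124290, -1.360581)
phase 3: p=0.6929, T=0.373, ωT=1.102924, cosh=1.672431, sinh=1.340531; start (x,ẋ)=(-0.124290, -1.360581) → end (x,ẋ)=(-1.290623, -5.514669)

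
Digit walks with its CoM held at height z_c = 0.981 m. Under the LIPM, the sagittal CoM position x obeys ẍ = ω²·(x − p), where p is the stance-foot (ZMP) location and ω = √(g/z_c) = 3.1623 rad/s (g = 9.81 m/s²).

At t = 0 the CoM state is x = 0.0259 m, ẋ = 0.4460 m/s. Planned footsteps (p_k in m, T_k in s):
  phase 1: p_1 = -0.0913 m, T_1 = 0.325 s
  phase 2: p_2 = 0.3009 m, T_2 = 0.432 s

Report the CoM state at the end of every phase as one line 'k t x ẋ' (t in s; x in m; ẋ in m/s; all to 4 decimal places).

1 0.3250 0.2653 1.1546
2 0.7570 0.8956 2.2040

phase 1: p=-0.0913, T=0.325, ωT=1.027748, cosh=1.576288, sinh=1.218476; start (x,ẋ)=(0.025900, 0.446000) → end (x,ẋ)=(0.265291, 1.154618)
phase 2: p=0.3009, T=0.432, ωT=1.366114, cosh=2.087591, sinh=1.832495; start (x,ẋ)=(0.265291, 1.154618) → end (x,ẋ)=(0.895642, 2.204017)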